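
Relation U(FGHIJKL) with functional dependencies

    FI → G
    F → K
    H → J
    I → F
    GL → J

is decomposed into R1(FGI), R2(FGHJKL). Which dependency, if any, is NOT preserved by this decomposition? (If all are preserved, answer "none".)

none

FI → G lies within R1.
F → K lies within R2.
H → J lies within R2.
I → F lies within R1.
GL → J lies within R2.
Every dependency is enforceable on the fragments, so the decomposition is dependency-preserving.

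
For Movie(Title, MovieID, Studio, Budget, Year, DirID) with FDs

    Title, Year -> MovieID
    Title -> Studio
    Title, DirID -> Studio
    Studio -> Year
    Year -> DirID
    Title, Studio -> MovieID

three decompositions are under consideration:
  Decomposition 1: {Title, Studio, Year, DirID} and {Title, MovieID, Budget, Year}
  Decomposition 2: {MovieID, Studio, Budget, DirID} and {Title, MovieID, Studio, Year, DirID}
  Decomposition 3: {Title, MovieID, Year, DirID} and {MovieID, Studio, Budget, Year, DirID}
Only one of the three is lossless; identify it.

Decomposition 1: common = {Title, Year}, closure = {Title, MovieID, Studio, Year, DirID} → lossless.
Decomposition 2: common = {MovieID, Studio, DirID}, closure = {MovieID, Studio, Year, DirID} → lossy.
Decomposition 3: common = {MovieID, Year, DirID}, closure = {MovieID, Year, DirID} → lossy.

Decomposition 1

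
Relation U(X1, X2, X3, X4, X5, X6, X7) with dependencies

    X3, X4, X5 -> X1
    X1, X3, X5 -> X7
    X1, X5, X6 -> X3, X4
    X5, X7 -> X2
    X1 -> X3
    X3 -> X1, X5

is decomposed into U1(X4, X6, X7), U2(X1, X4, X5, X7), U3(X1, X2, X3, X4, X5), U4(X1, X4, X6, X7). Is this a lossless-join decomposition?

Yes

Chase test. Columns are X1, X2, X3, X4, X5, X6, X7; row i has aⱼ where attribute j ∈ Ui, else bᵢⱼ.
Initial tableau (one row per fragment):
  row 1: b11 b12 b13 a4 b15 a6 a7
  row 2: a1 b22 b23 a4 a5 b26 a7
  row 3: a1 a2 a3 a4 a5 b36 b37
  row 4: a1 b42 b43 a4 b45 a6 a7
Rows 2 and 3 agree on X1; apply X1→X3 and equate their X3 entries.
Rows 2 and 4 agree on X1; apply X1→X3 and equate their X3 entries.
Rows 2 and 4 agree on X3; apply X3→X1, X5 and equate their X1, X5 entries.
Rows 2 and 3 agree on X1, X3, X5; apply X1, X3, X5→X7 and equate their X7 entries.
Rows 2 and 3 agree on X5, X7; apply X5, X7→X2 and equate their X2 entries.
Rows 2 and 4 agree on X5, X7; apply X5, X7→X2 and equate their X2 entries.
Row 4 is now all distinguished symbols — the join is lossless.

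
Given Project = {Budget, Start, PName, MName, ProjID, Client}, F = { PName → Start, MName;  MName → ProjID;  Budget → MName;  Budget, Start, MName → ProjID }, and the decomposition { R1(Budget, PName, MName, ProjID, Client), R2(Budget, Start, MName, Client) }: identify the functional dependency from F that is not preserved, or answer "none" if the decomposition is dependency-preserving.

PName → Start, MName

Check PName → Start, MName: no single fragment contains all of {Start, PName, MName}, and the restricted closure of {PName} across the fragments never reaches {Start, MName}.
MName → ProjID is preserved.
Budget → MName is preserved.
Budget, Start, MName → ProjID is preserved.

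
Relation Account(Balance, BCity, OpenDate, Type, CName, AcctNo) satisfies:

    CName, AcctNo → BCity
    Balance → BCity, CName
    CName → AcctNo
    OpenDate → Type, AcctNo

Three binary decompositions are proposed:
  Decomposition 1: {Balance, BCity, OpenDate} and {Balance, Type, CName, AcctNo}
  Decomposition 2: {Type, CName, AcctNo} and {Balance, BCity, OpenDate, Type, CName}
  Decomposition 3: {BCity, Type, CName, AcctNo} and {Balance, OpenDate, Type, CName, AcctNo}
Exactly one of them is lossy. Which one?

Decomposition 1

Decomposition 1: common = {Balance}, closure = {Balance, BCity, CName, AcctNo} → lossy.
Decomposition 2: common = {Type, CName}, closure = {BCity, Type, CName, AcctNo} → lossless.
Decomposition 3: common = {Type, CName, AcctNo}, closure = {BCity, Type, CName, AcctNo} → lossless.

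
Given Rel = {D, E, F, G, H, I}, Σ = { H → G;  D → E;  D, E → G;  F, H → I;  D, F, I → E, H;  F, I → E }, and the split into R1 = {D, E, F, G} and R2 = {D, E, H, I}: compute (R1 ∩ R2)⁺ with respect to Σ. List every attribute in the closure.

D, E, G

R1 ∩ R2 = {D, E}.
D, E → G applies, adding G
Closure: {D, E, G}.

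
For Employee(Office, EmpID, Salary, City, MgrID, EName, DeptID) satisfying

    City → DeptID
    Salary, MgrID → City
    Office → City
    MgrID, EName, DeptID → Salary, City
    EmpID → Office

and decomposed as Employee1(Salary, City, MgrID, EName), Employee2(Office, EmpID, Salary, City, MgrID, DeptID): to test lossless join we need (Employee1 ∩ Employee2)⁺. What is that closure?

Salary, City, MgrID, DeptID

Employee1 ∩ Employee2 = {Salary, City, MgrID}.
City → DeptID applies, adding DeptID
Closure: {Salary, City, MgrID, DeptID}.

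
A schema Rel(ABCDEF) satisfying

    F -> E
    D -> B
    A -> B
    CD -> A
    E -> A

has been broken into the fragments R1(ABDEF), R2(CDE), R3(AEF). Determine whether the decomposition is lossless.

Chase test. Columns are ABCDEF; row i has aⱼ where attribute j ∈ Ri, else bᵢⱼ.
Initial tableau (one row per fragment):
  row 1: a1 a2 b13 a4 a5 a6
  row 2: b21 b22 a3 a4 a5 b26
  row 3: a1 b32 b33 b34 a5 a6
Rows 1 and 2 agree on D; apply D→B and equate their B entries.
Rows 1 and 3 agree on A; apply A→B and equate their B entries.
Rows 1 and 2 agree on E; apply E→A and equate their A entries.
No row becomes fully distinguished — the join is lossy.

No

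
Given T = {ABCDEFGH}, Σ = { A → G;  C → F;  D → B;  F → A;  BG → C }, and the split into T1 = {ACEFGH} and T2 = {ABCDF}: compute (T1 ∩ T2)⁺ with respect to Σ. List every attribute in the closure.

T1 ∩ T2 = {ACF}.
A → G applies, adding G
Closure: {ACFG}.

ACFG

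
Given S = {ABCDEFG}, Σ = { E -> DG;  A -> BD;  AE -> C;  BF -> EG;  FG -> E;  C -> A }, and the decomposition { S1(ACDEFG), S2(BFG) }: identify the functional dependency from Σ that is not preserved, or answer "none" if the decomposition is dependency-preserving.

Check A → BD: no single fragment contains all of {ABD}, and the restricted closure of {A} across the fragments never reaches {BD}.
E → DG is preserved.
AE → C is preserved.
BF → EG is preserved.
FG → E is preserved.
C → A is preserved.

A -> BD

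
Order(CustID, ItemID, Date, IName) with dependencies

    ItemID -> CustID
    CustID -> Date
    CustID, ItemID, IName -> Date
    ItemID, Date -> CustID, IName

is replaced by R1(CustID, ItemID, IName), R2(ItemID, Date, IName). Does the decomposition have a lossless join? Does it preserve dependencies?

lossless but not dependency-preserving

Lossless test: (ItemID, IName)⁺ = {CustID, ItemID, Date, IName}, which contains all of one fragment — lossless.
Dependency preservation: the restricted closure of {CustID} across the fragments never reaches {Date}, so CustID → Date cannot be enforced without a join — not preserved.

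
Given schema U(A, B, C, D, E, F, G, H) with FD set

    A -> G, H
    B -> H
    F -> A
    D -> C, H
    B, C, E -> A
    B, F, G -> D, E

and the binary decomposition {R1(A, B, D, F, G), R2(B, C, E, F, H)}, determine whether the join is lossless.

Common attributes: R1 ∩ R2 = {B, F}.
Closure of {B, F}: B → H applies, adding H; F → A applies, adding A; A → G, H applies, adding G; B, F, G → D, E applies, adding D, E; D → C, H applies, adding C. So (B, F)⁺ = {A, B, C, D, E, F, G, H}.
This closure contains every attribute of R1, so R1 ∩ R2 → R1. The join is lossless.

Yes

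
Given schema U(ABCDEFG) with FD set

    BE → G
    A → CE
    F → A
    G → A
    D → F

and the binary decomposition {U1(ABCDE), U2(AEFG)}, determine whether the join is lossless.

No

Common attributes: U1 ∩ U2 = {AE}.
Closure of {AE}: A → CE applies, adding C. So (AE)⁺ = {ACE}.
The closure contains neither all of U1 = {ABCDE} nor all of U2 = {AEFG}, so the common attributes are not a superkey of either fragment. The join is lossy.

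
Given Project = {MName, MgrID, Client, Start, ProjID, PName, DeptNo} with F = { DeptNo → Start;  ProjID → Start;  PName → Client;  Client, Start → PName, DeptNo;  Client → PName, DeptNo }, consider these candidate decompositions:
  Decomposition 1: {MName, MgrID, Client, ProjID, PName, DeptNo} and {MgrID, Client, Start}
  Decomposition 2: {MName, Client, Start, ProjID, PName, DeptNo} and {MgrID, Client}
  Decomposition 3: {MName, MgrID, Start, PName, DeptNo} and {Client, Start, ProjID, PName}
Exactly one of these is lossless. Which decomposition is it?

Decomposition 1

Decomposition 1: common = {MgrID, Client}, closure = {MgrID, Client, Start, PName, DeptNo} → lossless.
Decomposition 2: common = {Client}, closure = {Client, Start, PName, DeptNo} → lossy.
Decomposition 3: common = {Start, PName}, closure = {Client, Start, PName, DeptNo} → lossy.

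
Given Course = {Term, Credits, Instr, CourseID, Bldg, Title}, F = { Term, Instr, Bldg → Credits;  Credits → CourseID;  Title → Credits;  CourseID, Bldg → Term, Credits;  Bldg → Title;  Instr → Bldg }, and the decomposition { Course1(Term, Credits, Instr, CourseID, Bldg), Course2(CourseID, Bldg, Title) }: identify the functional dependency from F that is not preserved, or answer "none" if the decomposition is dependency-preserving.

Check Title → Credits: no single fragment contains all of {Credits, Title}, and the restricted closure of {Title} across the fragments never reaches {Credits}.
Term, Instr, Bldg → Credits is preserved.
Credits → CourseID is preserved.
CourseID, Bldg → Term, Credits is preserved.
Bldg → Title is preserved.
Instr → Bldg is preserved.

Title → Credits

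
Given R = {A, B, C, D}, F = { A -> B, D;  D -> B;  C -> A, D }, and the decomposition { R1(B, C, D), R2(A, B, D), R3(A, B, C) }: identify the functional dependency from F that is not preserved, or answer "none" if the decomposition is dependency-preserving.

A → B, D lies within R2.
D → B lies within R1.
C → A, D: restricted closure across fragments reaches A, D.
Every dependency is enforceable on the fragments, so the decomposition is dependency-preserving.

none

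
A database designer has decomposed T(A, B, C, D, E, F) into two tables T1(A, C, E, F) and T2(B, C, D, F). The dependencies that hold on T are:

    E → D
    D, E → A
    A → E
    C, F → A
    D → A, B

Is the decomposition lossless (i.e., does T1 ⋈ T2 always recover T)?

Common attributes: T1 ∩ T2 = {C, F}.
Closure of {C, F}: C, F → A applies, adding A; A → E applies, adding E; E → D applies, adding D; D → A, B applies, adding B. So (C, F)⁺ = {A, B, C, D, E, F}.
This closure contains every attribute of T1, so T1 ∩ T2 → T1. The join is lossless.

Yes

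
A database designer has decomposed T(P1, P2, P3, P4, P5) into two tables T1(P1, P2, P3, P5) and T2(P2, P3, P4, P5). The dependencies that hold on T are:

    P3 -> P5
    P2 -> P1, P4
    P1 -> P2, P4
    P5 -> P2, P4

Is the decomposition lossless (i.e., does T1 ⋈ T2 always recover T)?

Common attributes: T1 ∩ T2 = {P2, P3, P5}.
Closure of {P2, P3, P5}: P2 → P1, P4 applies, adding P1, P4. So (P2, P3, P5)⁺ = {P1, P2, P3, P4, P5}.
This closure contains every attribute of T1, so T1 ∩ T2 → T1. The join is lossless.

Yes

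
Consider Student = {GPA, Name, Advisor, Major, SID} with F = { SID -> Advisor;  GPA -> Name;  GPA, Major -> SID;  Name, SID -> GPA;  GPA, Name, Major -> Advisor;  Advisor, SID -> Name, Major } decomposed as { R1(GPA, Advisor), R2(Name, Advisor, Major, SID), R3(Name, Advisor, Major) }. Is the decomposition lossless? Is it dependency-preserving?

lossy and not dependency-preserving

Lossless test (chase): applying each FD to every pair of rows produces no changes in the tableau, so no row becomes fully distinguished — the join is lossy.
Dependency preservation: the restricted closure of {GPA} across the fragments never reaches {Name}, so GPA → Name cannot be enforced without a join — not preserved.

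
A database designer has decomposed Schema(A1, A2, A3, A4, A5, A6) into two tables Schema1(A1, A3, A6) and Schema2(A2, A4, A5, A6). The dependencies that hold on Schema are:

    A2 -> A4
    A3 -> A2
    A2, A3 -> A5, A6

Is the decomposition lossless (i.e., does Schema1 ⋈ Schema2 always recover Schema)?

No

Common attributes: Schema1 ∩ Schema2 = {A6}.
No dependency enlarges {A6}, so (A6)⁺ = {A6}.
The closure contains neither all of Schema1 = {A1, A3, A6} nor all of Schema2 = {A2, A4, A5, A6}, so the common attributes are not a superkey of either fragment. The join is lossy.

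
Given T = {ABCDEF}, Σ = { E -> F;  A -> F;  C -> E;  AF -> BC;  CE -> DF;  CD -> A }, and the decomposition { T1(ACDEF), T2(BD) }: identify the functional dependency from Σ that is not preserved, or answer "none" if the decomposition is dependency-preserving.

AF -> BC

Check AF → BC: no single fragment contains all of {ABCF}, and the restricted closure of {AF} across the fragments never reaches {BC}.
E → F is preserved.
A → F is preserved.
C → E is preserved.
CE → DF is preserved.
CD → A is preserved.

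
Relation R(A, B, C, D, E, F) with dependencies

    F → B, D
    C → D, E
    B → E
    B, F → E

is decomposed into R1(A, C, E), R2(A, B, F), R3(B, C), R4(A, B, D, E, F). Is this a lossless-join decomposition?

Chase test. Columns are A, B, C, D, E, F; row i has aⱼ where attribute j ∈ Ri, else bᵢⱼ.
Initial tableau (one row per fragment):
  row 1: a1 b12 a3 b14 a5 b16
  row 2: a1 a2 b23 b24 b25 a6
  row 3: b31 a2 a3 b34 b35 b36
  row 4: a1 a2 b43 a4 a5 a6
Rows 2 and 4 agree on F; apply F→B, D and equate their B, D entries.
Rows 1 and 3 agree on C; apply C→D, E and equate their D, E entries.
Rows 2 and 3 agree on B; apply B→E and equate their E entries.
No row becomes fully distinguished — the join is lossy.

No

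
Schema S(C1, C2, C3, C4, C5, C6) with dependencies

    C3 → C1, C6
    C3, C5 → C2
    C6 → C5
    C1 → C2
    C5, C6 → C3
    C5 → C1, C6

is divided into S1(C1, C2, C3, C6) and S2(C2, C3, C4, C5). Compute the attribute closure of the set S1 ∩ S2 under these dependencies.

S1 ∩ S2 = {C2, C3}.
C3 → C1, C6 applies, adding C1, C6
C6 → C5 applies, adding C5
Closure: {C1, C2, C3, C5, C6}.

C1, C2, C3, C5, C6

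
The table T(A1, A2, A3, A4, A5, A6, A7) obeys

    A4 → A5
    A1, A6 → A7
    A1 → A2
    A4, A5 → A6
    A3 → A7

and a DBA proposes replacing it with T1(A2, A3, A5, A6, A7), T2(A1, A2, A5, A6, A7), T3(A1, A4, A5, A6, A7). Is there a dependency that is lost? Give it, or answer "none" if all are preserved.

A4 → A5 lies within T3.
A1, A6 → A7 lies within T2.
A1 → A2 lies within T2.
A4, A5 → A6 lies within T3.
A3 → A7 lies within T1.
Every dependency is enforceable on the fragments, so the decomposition is dependency-preserving.

none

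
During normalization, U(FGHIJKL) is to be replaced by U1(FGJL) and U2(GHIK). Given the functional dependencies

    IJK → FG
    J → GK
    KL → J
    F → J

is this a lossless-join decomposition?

No

Common attributes: U1 ∩ U2 = {G}.
No dependency enlarges {G}, so (G)⁺ = {G}.
The closure contains neither all of U1 = {FGJL} nor all of U2 = {GHIK}, so the common attributes are not a superkey of either fragment. The join is lossy.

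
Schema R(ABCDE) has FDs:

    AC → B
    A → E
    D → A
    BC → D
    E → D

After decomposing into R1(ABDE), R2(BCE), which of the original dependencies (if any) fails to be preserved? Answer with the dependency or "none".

AC → B: restricted closure across fragments reaches B.
A → E lies within R1.
D → A lies within R1.
BC → D: restricted closure across fragments reaches D.
E → D lies within R1.
Every dependency is enforceable on the fragments, so the decomposition is dependency-preserving.

none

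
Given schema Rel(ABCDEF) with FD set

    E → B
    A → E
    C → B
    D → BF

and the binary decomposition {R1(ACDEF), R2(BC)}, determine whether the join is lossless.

Common attributes: R1 ∩ R2 = {C}.
Closure of {C}: C → B applies, adding B. So (C)⁺ = {BC}.
This closure contains every attribute of R2, so R1 ∩ R2 → R2. The join is lossless.

Yes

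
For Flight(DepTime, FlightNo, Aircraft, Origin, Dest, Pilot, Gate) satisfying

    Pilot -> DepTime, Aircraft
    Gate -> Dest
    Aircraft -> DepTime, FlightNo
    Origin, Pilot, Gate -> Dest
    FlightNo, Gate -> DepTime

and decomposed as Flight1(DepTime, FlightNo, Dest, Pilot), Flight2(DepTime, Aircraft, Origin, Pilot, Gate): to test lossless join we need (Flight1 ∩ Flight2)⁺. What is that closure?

Flight1 ∩ Flight2 = {DepTime, Pilot}.
Pilot → DepTime, Aircraft applies, adding Aircraft
Aircraft → DepTime, FlightNo applies, adding FlightNo
Closure: {DepTime, FlightNo, Aircraft, Pilot}.

DepTime, FlightNo, Aircraft, Pilot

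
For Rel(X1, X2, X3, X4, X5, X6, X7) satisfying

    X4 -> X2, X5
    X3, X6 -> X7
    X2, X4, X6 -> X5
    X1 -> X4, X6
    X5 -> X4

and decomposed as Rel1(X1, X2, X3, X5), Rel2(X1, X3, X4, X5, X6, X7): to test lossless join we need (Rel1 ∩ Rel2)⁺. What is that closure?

Rel1 ∩ Rel2 = {X1, X3, X5}.
X1 → X4, X6 applies, adding X4, X6
X4 → X2, X5 applies, adding X2
X3, X6 → X7 applies, adding X7
Closure: {X1, X2, X3, X4, X5, X6, X7}.

X1, X2, X3, X4, X5, X6, X7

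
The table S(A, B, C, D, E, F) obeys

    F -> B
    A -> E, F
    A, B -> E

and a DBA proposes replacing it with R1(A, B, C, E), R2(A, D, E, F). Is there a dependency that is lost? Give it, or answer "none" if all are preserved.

Check F → B: no single fragment contains all of {B, F}, and the restricted closure of {F} across the fragments never reaches {B}.
A → E, F is preserved.
A, B → E is preserved.

F -> B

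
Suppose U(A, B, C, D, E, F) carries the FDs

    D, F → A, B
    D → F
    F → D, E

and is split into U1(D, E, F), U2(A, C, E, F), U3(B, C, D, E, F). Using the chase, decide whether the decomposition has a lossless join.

Chase test. Columns are A, B, C, D, E, F; row i has aⱼ where attribute j ∈ Ui, else bᵢⱼ.
Initial tableau (one row per fragment):
  row 1: b11 b12 b13 a4 a5 a6
  row 2: a1 b22 a3 b24 a5 a6
  row 3: b31 a2 a3 a4 a5 a6
Rows 1 and 3 agree on D, F; apply D, F→A, B and equate their A, B entries.
Rows 1 and 2 agree on F; apply F→D, E and equate their D, E entries.
Rows 1 and 2 agree on D, F; apply D, F→A, B and equate their A, B entries.
Row 2 is now all distinguished symbols — the join is lossless.

Yes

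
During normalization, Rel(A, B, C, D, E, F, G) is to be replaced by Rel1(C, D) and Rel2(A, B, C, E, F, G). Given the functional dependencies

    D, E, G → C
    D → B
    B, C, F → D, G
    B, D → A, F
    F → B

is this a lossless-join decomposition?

Common attributes: Rel1 ∩ Rel2 = {C}.
No dependency enlarges {C}, so (C)⁺ = {C}.
The closure contains neither all of Rel1 = {C, D} nor all of Rel2 = {A, B, C, E, F, G}, so the common attributes are not a superkey of either fragment. The join is lossy.

No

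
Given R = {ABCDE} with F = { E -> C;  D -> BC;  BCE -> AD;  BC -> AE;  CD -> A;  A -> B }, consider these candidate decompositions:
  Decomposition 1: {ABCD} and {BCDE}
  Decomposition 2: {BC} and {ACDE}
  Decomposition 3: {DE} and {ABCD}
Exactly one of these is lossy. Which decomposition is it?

Decomposition 1: common = {BCD}, closure = {ABCDE} → lossless.
Decomposition 2: common = {C}, closure = {C} → lossy.
Decomposition 3: common = {D}, closure = {ABCDE} → lossless.

Decomposition 2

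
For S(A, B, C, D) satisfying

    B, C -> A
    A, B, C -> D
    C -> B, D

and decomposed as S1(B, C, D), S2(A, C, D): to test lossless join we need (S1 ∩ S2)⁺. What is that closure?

S1 ∩ S2 = {C, D}.
C → B, D applies, adding B
B, C → A applies, adding A
Closure: {A, B, C, D}.

A, B, C, D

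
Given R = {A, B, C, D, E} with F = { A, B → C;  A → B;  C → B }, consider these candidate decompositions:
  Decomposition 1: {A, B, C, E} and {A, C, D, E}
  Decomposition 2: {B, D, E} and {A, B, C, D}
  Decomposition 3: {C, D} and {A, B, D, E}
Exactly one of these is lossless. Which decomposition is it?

Decomposition 1

Decomposition 1: common = {A, C, E}, closure = {A, B, C, E} → lossless.
Decomposition 2: common = {B, D}, closure = {B, D} → lossy.
Decomposition 3: common = {D}, closure = {D} → lossy.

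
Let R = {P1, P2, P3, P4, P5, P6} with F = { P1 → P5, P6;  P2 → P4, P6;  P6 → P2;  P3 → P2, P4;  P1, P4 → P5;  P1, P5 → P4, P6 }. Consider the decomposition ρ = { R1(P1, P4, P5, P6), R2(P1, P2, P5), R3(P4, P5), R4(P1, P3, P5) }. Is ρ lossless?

Chase test. Columns are P1, P2, P3, P4, P5, P6; row i has aⱼ where attribute j ∈ Ri, else bᵢⱼ.
Initial tableau (one row per fragment):
  row 1: a1 b12 b13 a4 a5 a6
  row 2: a1 a2 b23 b24 a5 b26
  row 3: b31 b32 b33 a4 a5 b36
  row 4: a1 b42 a3 b44 a5 b46
Rows 1 and 2 agree on P1; apply P1→P5, P6 and equate their P5, P6 entries.
Rows 1 and 4 agree on P1; apply P1→P5, P6 and equate their P5, P6 entries.
Rows 1 and 2 agree on P6; apply P6→P2 and equate their P2 entries.
Rows 1 and 4 agree on P6; apply P6→P2 and equate their P2 entries.
Rows 1 and 2 agree on P1, P5; apply P1, P5→P4, P6 and equate their P4, P6 entries.
Rows 1 and 4 agree on P1, P5; apply P1, P5→P4, P6 and equate their P4, P6 entries.
Row 4 is now all distinguished symbols — the join is lossless.

Yes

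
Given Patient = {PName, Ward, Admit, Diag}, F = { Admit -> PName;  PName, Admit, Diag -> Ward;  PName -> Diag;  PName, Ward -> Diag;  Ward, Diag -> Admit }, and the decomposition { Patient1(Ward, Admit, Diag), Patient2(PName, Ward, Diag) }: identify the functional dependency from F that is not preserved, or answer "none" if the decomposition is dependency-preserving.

Admit → PName: restricted closure across fragments reaches PName.
PName, Admit, Diag → Ward: restricted closure across fragments reaches Ward.
PName → Diag lies within Patient2.
PName, Ward → Diag lies within Patient2.
Ward, Diag → Admit lies within Patient1.
Every dependency is enforceable on the fragments, so the decomposition is dependency-preserving.

none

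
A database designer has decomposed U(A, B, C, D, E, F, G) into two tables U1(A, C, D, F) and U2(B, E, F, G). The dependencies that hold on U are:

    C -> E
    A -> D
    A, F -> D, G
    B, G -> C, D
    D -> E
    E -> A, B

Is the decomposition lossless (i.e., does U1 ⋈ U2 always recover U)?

No

Common attributes: U1 ∩ U2 = {F}.
No dependency enlarges {F}, so (F)⁺ = {F}.
The closure contains neither all of U1 = {A, C, D, F} nor all of U2 = {B, E, F, G}, so the common attributes are not a superkey of either fragment. The join is lossy.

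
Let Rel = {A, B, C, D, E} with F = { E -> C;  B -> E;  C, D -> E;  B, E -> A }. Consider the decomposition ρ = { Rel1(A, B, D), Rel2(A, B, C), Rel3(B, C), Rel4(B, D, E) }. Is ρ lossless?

Chase test. Columns are A, B, C, D, E; row i has aⱼ where attribute j ∈ Reli, else bᵢⱼ.
Initial tableau (one row per fragment):
  row 1: a1 a2 b13 a4 b15
  row 2: a1 a2 a3 b24 b25
  row 3: b31 a2 a3 b34 b35
  row 4: b41 a2 b43 a4 a5
Rows 1 and 2 agree on B; apply B→E and equate their E entries.
Rows 1 and 3 agree on B; apply B→E and equate their E entries.
Rows 1 and 4 agree on B; apply B→E and equate their E entries.
Rows 1 and 3 agree on B, E; apply B, E→A and equate their A entries.
Rows 1 and 4 agree on B, E; apply B, E→A and equate their A entries.
Rows 1 and 2 agree on E; apply E→C and equate their C entries.
Rows 1 and 4 agree on E; apply E→C and equate their C entries.
Row 1 is now all distinguished symbols — the join is lossless.

Yes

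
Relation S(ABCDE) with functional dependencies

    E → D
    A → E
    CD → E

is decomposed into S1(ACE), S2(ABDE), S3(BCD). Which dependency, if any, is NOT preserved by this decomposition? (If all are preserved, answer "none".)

CD → E

Check CD → E: no single fragment contains all of {CDE}, and the restricted closure of {CD} across the fragments never reaches {E}.
E → D is preserved.
A → E is preserved.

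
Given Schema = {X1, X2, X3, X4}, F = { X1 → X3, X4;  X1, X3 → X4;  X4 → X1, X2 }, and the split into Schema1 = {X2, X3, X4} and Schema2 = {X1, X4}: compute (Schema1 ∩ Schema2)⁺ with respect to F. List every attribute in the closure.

X1, X2, X3, X4

Schema1 ∩ Schema2 = {X4}.
X4 → X1, X2 applies, adding X1, X2
X1 → X3, X4 applies, adding X3
Closure: {X1, X2, X3, X4}.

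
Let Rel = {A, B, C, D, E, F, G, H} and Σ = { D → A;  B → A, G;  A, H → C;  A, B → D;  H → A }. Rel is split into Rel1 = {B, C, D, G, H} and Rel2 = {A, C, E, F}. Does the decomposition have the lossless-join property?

No

Common attributes: Rel1 ∩ Rel2 = {C}.
No dependency enlarges {C}, so (C)⁺ = {C}.
The closure contains neither all of Rel1 = {B, C, D, G, H} nor all of Rel2 = {A, C, E, F}, so the common attributes are not a superkey of either fragment. The join is lossy.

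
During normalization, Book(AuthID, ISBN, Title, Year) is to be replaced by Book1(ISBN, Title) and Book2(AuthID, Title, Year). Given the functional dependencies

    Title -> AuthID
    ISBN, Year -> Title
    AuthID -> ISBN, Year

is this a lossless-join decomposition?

Common attributes: Book1 ∩ Book2 = {Title}.
Closure of {Title}: Title → AuthID applies, adding AuthID; AuthID → ISBN, Year applies, adding ISBN, Year. So (Title)⁺ = {AuthID, ISBN, Title, Year}.
This closure contains every attribute of Book1, so Book1 ∩ Book2 → Book1. The join is lossless.

Yes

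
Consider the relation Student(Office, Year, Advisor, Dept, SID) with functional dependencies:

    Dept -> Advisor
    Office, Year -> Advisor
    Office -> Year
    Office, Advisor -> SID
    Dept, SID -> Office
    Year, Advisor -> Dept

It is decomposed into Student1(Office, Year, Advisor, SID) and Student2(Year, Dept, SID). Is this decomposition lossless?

No

Common attributes: Student1 ∩ Student2 = {Year, SID}.
No dependency enlarges {Year, SID}, so (Year, SID)⁺ = {Year, SID}.
The closure contains neither all of Student1 = {Office, Year, Advisor, SID} nor all of Student2 = {Year, Dept, SID}, so the common attributes are not a superkey of either fragment. The join is lossy.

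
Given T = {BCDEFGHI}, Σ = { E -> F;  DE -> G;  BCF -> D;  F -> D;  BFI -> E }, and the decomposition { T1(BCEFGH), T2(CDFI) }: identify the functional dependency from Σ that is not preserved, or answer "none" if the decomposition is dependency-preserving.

BFI -> E

Check BFI → E: no single fragment contains all of {BEFI}, and the restricted closure of {BFI} across the fragments never reaches {E}.
E → F is preserved.
DE → G is preserved.
BCF → D is preserved.
F → D is preserved.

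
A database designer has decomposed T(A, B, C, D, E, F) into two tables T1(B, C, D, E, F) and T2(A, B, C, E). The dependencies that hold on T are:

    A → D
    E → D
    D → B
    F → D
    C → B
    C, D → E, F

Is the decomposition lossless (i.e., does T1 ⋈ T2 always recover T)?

Yes

Common attributes: T1 ∩ T2 = {B, C, E}.
Closure of {B, C, E}: E → D applies, adding D; C, D → E, F applies, adding F. So (B, C, E)⁺ = {B, C, D, E, F}.
This closure contains every attribute of T1, so T1 ∩ T2 → T1. The join is lossless.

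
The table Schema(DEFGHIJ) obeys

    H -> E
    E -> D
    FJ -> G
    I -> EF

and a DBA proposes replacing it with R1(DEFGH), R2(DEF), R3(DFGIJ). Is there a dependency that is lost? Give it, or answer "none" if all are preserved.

I -> EF

Check I → EF: no single fragment contains all of {EFI}, and the restricted closure of {I} across the fragments never reaches {EF}.
H → E is preserved.
E → D is preserved.
FJ → G is preserved.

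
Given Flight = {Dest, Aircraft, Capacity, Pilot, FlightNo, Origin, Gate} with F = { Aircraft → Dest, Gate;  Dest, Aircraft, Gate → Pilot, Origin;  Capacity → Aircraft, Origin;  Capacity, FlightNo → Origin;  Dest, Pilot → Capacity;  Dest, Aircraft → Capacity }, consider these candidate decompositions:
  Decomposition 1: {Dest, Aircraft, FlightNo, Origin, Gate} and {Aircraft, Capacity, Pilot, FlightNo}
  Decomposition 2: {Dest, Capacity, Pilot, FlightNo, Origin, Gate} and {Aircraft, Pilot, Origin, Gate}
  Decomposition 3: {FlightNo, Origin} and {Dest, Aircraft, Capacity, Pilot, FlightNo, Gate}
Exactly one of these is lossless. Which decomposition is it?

Decomposition 1: common = {Aircraft, FlightNo}, closure = {Dest, Aircraft, Capacity, Pilot, FlightNo, Origin, Gate} → lossless.
Decomposition 2: common = {Pilot, Origin, Gate}, closure = {Pilot, Origin, Gate} → lossy.
Decomposition 3: common = {FlightNo}, closure = {FlightNo} → lossy.

Decomposition 1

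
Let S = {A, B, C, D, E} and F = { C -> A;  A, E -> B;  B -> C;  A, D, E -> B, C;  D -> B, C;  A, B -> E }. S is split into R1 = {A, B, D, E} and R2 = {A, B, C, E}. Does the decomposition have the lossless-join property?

Common attributes: R1 ∩ R2 = {A, B, E}.
Closure of {A, B, E}: B → C applies, adding C. So (A, B, E)⁺ = {A, B, C, E}.
This closure contains every attribute of R2, so R1 ∩ R2 → R2. The join is lossless.

Yes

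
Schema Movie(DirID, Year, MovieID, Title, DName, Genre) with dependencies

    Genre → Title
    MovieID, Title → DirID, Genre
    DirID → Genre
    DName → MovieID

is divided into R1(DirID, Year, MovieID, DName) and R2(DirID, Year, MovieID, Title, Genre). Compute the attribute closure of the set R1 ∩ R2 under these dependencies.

DirID, Year, MovieID, Title, Genre

R1 ∩ R2 = {DirID, Year, MovieID}.
DirID → Genre applies, adding Genre
Genre → Title applies, adding Title
Closure: {DirID, Year, MovieID, Title, Genre}.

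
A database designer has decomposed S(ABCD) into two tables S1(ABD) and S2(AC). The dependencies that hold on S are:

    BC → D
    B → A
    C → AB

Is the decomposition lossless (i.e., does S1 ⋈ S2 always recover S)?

Common attributes: S1 ∩ S2 = {A}.
No dependency enlarges {A}, so (A)⁺ = {A}.
The closure contains neither all of S1 = {ABD} nor all of S2 = {AC}, so the common attributes are not a superkey of either fragment. The join is lossy.

No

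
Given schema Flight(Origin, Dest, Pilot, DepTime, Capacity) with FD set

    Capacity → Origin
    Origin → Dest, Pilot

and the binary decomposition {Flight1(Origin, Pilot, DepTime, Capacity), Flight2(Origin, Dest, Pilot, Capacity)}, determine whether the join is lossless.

Yes

Common attributes: Flight1 ∩ Flight2 = {Origin, Pilot, Capacity}.
Closure of {Origin, Pilot, Capacity}: Origin → Dest, Pilot applies, adding Dest. So (Origin, Pilot, Capacity)⁺ = {Origin, Dest, Pilot, Capacity}.
This closure contains every attribute of Flight2, so Flight1 ∩ Flight2 → Flight2. The join is lossless.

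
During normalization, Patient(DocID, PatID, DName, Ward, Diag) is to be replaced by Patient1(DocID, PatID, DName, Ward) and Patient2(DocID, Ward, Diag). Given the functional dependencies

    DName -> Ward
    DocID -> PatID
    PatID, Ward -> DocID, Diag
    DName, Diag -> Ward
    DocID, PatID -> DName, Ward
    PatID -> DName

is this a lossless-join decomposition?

Common attributes: Patient1 ∩ Patient2 = {DocID, Ward}.
Closure of {DocID, Ward}: DocID → PatID applies, adding PatID; PatID, Ward → DocID, Diag applies, adding Diag; DocID, PatID → DName, Ward applies, adding DName. So (DocID, Ward)⁺ = {DocID, PatID, DName, Ward, Diag}.
This closure contains every attribute of Patient1, so Patient1 ∩ Patient2 → Patient1. The join is lossless.

Yes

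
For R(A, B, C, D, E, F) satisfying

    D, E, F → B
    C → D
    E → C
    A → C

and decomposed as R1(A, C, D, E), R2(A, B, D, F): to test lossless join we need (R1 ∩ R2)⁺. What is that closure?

A, C, D

R1 ∩ R2 = {A, D}.
A → C applies, adding C
Closure: {A, C, D}.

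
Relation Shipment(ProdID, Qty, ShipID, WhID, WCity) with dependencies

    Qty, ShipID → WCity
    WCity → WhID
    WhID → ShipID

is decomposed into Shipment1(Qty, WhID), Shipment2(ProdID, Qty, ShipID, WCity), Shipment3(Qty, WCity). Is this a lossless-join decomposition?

No

Chase test. Columns are ProdID, Qty, ShipID, WhID, WCity; row i has aⱼ where attribute j ∈ Shipmenti, else bᵢⱼ.
Initial tableau (one row per fragment):
  row 1: b11 a2 b13 a4 b15
  row 2: a1 a2 a3 b24 a5
  row 3: b31 a2 b33 b34 a5
Rows 2 and 3 agree on WCity; apply WCity→WhID and equate their WhID entries.
Rows 2 and 3 agree on WhID; apply WhID→ShipID and equate their ShipID entries.
No row becomes fully distinguished — the join is lossy.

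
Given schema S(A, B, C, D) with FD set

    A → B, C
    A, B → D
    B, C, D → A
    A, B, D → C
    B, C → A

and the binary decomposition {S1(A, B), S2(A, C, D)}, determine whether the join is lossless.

Common attributes: S1 ∩ S2 = {A}.
Closure of {A}: A → B, C applies, adding B, C; A, B → D applies, adding D. So (A)⁺ = {A, B, C, D}.
This closure contains every attribute of S1, so S1 ∩ S2 → S1. The join is lossless.

Yes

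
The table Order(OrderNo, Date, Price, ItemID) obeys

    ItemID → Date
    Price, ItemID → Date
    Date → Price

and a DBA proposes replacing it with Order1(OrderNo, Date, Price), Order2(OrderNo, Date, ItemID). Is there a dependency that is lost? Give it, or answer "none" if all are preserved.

ItemID → Date lies within Order2.
Price, ItemID → Date: restricted closure across fragments reaches Date.
Date → Price lies within Order1.
Every dependency is enforceable on the fragments, so the decomposition is dependency-preserving.

none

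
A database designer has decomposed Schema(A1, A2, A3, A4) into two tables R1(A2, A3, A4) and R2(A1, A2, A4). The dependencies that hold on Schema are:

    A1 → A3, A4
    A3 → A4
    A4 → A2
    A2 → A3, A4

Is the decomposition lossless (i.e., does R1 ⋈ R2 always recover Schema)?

Yes

Common attributes: R1 ∩ R2 = {A2, A4}.
Closure of {A2, A4}: A2 → A3, A4 applies, adding A3. So (A2, A4)⁺ = {A2, A3, A4}.
This closure contains every attribute of R1, so R1 ∩ R2 → R1. The join is lossless.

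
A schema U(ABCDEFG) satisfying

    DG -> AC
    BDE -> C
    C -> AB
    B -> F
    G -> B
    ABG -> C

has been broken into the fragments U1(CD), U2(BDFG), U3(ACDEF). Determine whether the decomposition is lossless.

No

Chase test. Columns are ABCDEFG; row i has aⱼ where attribute j ∈ Ui, else bᵢⱼ.
Initial tableau (one row per fragment):
  row 1: b11 b12 a3 a4 b15 b16 b17
  row 2: b21 a2 b23 a4 b25 a6 a7
  row 3: a1 b32 a3 a4 a5 a6 b37
Rows 1 and 3 agree on C; apply C→AB and equate their AB entries.
Rows 1 and 3 agree on B; apply B→F and equate their F entries.
No row becomes fully distinguished — the join is lossy.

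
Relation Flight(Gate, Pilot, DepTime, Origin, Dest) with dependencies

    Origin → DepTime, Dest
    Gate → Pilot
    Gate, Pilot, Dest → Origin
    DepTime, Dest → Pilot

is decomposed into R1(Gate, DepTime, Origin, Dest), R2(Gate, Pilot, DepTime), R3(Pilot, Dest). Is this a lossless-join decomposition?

Yes

Chase test. Columns are Gate, Pilot, DepTime, Origin, Dest; row i has aⱼ where attribute j ∈ Ri, else bᵢⱼ.
Initial tableau (one row per fragment):
  row 1: a1 b12 a3 a4 a5
  row 2: a1 a2 a3 b24 b25
  row 3: b31 a2 b33 b34 a5
Rows 1 and 2 agree on Gate; apply Gate→Pilot and equate their Pilot entries.
Row 1 is now all distinguished symbols — the join is lossless.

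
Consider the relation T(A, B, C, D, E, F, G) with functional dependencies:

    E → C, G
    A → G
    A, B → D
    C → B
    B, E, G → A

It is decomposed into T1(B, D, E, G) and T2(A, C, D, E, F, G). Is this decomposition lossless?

Common attributes: T1 ∩ T2 = {D, E, G}.
Closure of {D, E, G}: E → C, G applies, adding C; C → B applies, adding B; B, E, G → A applies, adding A. So (D, E, G)⁺ = {A, B, C, D, E, G}.
This closure contains every attribute of T1, so T1 ∩ T2 → T1. The join is lossless.

Yes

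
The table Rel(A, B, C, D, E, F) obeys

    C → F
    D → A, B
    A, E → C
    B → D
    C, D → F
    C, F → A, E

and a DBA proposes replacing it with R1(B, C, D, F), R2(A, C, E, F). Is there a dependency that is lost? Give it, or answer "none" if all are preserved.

Check D → A, B: no single fragment contains all of {A, B, D}, and the restricted closure of {D} across the fragments never reaches {A, B}.
C → F is preserved.
A, E → C is preserved.
B → D is preserved.
C, D → F is preserved.
C, F → A, E is preserved.

D → A, B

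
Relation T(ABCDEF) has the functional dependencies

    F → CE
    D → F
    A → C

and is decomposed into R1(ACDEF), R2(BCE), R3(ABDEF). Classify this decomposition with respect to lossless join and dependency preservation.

lossless and dependency-preserving

Lossless test (chase): Rows 1 and 3 agree on F; apply F→CE and equate their CE entries. Row 3 is now all distinguished symbols — the join is lossless.
Dependency preservation: every FD's attributes lie within a single fragment, so each can be enforced locally — preserved.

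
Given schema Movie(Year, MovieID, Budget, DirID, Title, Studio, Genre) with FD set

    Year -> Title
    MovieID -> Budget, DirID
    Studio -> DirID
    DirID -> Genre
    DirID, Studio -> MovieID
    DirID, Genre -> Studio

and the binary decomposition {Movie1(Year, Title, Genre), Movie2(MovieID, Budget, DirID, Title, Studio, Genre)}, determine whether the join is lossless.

Common attributes: Movie1 ∩ Movie2 = {Title, Genre}.
No dependency enlarges {Title, Genre}, so (Title, Genre)⁺ = {Title, Genre}.
The closure contains neither all of Movie1 = {Year, Title, Genre} nor all of Movie2 = {MovieID, Budget, DirID, Title, Studio, Genre}, so the common attributes are not a superkey of either fragment. The join is lossy.

No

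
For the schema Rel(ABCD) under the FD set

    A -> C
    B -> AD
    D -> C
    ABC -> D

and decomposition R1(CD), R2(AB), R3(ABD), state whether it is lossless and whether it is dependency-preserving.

Lossless test (chase): Rows 2 and 3 agree on A; apply A→C and equate their C entries. Rows 2 and 3 agree on B; apply B→AD and equate their AD entries. Rows 1 and 2 agree on D; apply D→C and equate their C entries. Row 2 is now all distinguished symbols — the join is lossless.
Dependency preservation: the restricted closure of {A} across the fragments never reaches {C}, so A → C cannot be enforced without a join — not preserved.

lossless but not dependency-preserving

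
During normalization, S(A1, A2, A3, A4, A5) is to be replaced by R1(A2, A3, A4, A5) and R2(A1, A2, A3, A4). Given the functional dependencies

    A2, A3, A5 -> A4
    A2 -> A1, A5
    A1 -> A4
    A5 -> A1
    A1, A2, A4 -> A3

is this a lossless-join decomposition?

Common attributes: R1 ∩ R2 = {A2, A3, A4}.
Closure of {A2, A3, A4}: A2 → A1, A5 applies, adding A1, A5. So (A2, A3, A4)⁺ = {A1, A2, A3, A4, A5}.
This closure contains every attribute of R1, so R1 ∩ R2 → R1. The join is lossless.

Yes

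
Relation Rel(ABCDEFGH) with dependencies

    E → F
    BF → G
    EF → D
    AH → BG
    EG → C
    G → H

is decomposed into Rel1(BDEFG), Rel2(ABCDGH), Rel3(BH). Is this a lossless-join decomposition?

Chase test. Columns are ABCDEFGH; row i has aⱼ where attribute j ∈ Reli, else bᵢⱼ.
Initial tableau (one row per fragment):
  row 1: b11 a2 b13 a4 a5 a6 a7 b18
  row 2: a1 a2 a3 a4 b25 b26 a7 a8
  row 3: b31 a2 b33 b34 b35 b36 b37 a8
Rows 1 and 2 agree on G; apply G→H and equate their H entries.
No row becomes fully distinguished — the join is lossy.

No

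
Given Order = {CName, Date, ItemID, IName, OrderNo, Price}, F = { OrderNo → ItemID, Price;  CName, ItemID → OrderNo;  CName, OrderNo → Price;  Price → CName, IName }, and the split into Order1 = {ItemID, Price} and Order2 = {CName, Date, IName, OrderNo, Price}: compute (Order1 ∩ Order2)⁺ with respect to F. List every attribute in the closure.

CName, IName, Price

Order1 ∩ Order2 = {Price}.
Price → CName, IName applies, adding CName, IName
Closure: {CName, IName, Price}.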